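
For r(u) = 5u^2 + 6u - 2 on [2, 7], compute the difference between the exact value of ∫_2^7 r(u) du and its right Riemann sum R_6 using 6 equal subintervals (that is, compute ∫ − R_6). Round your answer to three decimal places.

-109.144

Exact integral: ∫_2^7 r(u) du ≈ 683.33333.
R_6 ≈ 792.47685.
Error ≈ 683.33333 − 792.47685 ≈ -109.144.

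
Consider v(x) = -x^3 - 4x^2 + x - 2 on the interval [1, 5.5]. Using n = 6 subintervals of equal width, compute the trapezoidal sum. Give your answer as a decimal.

Δx = (5.5 − 1)/6 = 0.75.
v(1) = -6, v(1.75) = -17.859375, v(2.5) = -40.125, v(3.25) = -75.328125, v(4) = -126, v(4.75) = -194.671875, v(5.5) = -283.875.
T_6 = (Δx/2)·[v(x_0) + 2v(x_1) + ... + 2v(x_{5}) + v(x_6)].
Sum = -449.19140625.

-449.19140625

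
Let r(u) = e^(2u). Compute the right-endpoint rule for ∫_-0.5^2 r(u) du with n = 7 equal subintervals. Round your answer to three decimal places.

Δu = (2 − (-0.5))/7 = 5/14.
Right endpoints: -1/7, 3/14, 4/7, 13/14, 9/7, 23/14, 2.
r(-1/7) ≈ 0.751, r(3/14) ≈ 1.535, r(4/7) ≈ 3.136, r(13/14) ≈ 6.405, r(9/7) ≈ 13.085, r(23/14) ≈ 26.728, r(2) ≈ 54.598.
Sum = Δu · [r(-1/7) + r(3/14) + r(4/7) + ...].
Sum ≈ 37.942.

37.942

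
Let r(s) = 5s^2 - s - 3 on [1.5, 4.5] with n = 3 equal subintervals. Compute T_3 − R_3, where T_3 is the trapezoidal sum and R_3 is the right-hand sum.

-43.5

T_3 = 130.75.
R_3 = 174.25.
T_3 − R_3 = -43.5.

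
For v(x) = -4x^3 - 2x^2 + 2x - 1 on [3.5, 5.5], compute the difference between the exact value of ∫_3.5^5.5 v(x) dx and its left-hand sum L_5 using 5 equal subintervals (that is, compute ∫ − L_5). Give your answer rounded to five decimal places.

Exact integral: ∫_3.5^5.5 v(x) dx ≈ -831.3333333.
L_5 = -729.12.
Error ≈ -831.3333333 − (-729.12) ≈ -102.21333.

-102.21333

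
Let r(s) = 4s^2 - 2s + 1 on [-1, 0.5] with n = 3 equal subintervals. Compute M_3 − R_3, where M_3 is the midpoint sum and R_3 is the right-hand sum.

1.125

M_3 = 3.625.
R_3 = 2.5.
M_3 − R_3 = 1.125.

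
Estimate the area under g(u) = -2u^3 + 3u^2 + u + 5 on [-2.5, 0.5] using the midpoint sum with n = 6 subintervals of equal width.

Δu = (0.5 − (-2.5))/6 = 0.5.
Midpoints: -2.25, -1.75, -1.25, -0.75, -0.25, 0.25.
g(-2.25) = 40.71875, g(-1.75) = 23.15625, g(-1.25) = 12.34375, g(-0.75) = 6.78125, g(-0.25) = 4.96875, g(0.25) = 5.40625.
Sum = Δu · [g(-2.25) + g(-1.75) + g(-1.25) + ...].
Sum = 46.6875.

46.6875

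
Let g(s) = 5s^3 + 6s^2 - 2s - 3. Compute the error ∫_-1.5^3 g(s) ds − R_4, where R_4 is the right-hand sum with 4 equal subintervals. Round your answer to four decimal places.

Exact integral: ∫_-1.5^3 g(s) ds = 135.421875.
R_4 ≈ 254.944336.
Error ≈ 135.421875 − 254.944336 ≈ -119.5225.

-119.5225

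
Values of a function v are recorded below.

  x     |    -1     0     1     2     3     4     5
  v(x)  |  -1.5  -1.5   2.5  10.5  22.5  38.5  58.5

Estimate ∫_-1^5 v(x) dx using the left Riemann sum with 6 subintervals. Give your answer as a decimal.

Δx = 1.
Sum = 1·[(-1.5) + (-1.5) + 2.5 + 10.5 + 22.5 + 38.5] = 71.

71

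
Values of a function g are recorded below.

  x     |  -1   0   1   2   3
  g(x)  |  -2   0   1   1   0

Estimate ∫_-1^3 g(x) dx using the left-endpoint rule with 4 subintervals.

0

Δx = 1.
Sum = 1·[(-2) + 0 + 1 + 1] = 0.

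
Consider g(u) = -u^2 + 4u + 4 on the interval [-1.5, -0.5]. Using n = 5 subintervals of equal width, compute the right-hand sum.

-0.49

Δu = (-0.5 − (-1.5))/5 = 0.2.
Right endpoints: -1.3, -1.1, -0.9, -0.7, -0.5.
g(-1.3) = -2.89, g(-1.1) = -1.61, g(-0.9) = -0.41, g(-0.7) = 0.71, g(-0.5) = 1.75.
Sum = Δu · [g(-1.3) + g(-1.1) + g(-0.9) + g(-0.7) + g(-0.5)].
Sum = -0.49.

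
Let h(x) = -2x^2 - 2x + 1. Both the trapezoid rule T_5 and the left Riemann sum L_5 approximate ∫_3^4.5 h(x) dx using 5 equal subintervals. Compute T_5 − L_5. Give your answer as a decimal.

-3.825

T_5 = -52.545.
L_5 = -48.72.
T_5 − L_5 = -3.825.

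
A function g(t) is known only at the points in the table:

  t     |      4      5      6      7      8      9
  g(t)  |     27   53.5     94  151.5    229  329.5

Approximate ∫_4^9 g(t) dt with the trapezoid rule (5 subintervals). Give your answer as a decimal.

706.25

Δt = 1.
T_5 = (1/2)·[27 + 2·53.5 + 2·94 + 2·151.5 + 2·229 + 329.5] = 706.25.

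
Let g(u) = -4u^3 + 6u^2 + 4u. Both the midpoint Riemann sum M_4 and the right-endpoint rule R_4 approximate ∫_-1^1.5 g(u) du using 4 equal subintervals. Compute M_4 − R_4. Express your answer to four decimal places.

-0.7324

M_4 ≈ 6.943359.
R_4 = 7.67578125.
M_4 − R_4 ≈ -0.7324.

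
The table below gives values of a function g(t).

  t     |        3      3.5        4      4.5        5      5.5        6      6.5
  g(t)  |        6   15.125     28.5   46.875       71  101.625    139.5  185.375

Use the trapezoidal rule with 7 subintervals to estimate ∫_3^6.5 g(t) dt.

Δt = 0.5.
T_7 = (0.5/2)·[6 + 2·15.125 + 2·28.5 + 2·46.875 + 2·71 + 2·101.625 + 2·139.5 + 185.375] = 249.15625.

249.15625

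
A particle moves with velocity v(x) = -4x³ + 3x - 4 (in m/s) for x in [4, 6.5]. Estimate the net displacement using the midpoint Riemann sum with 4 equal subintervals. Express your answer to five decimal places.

Δx = (6.5 − 4)/4 = 0.625.
Midpoints: 4.3125, 4.9375, 5.5625, 6.1875.
v(4.3125) = -319357/1024, v(4.9375) = -481967/1024, v(5.5625) = -691977/1024, v(6.1875) = -955387/1024.
Sum = Δx · [v(4.3125) + v(4.9375) + v(5.5625) + v(6.1875)].
Sum ≈ -1494.56055.

-1494.56055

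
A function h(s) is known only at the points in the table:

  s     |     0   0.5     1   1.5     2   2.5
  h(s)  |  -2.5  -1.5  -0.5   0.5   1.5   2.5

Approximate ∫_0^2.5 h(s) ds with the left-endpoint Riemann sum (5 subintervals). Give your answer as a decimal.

Δs = 0.5.
Sum = 0.5·[(-2.5) + (-1.5) + (-0.5) + 0.5 + 1.5] = -1.25.

-1.25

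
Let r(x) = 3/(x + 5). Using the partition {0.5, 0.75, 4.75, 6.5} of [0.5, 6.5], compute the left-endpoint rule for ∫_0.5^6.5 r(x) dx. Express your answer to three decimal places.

2.762

Subinterval widths: 0.25, 4, 1.75.
Left endpoints: 0.5, 0.75, 4.75.
r(0.5) = 6/11, r(0.75) = 12/23, r(4.75) = 4/13.
Sum = Σ Δx_i · r(x_i).
Sum ≈ 2.762.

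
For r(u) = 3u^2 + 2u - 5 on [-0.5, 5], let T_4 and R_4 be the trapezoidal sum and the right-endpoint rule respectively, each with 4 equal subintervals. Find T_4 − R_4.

T_4 = 127.57421875.
R_4 = 186.18359375.
T_4 − R_4 = -58.609375.

-58.609375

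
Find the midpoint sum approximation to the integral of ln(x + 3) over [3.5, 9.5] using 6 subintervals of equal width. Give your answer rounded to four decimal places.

13.4080

Δx = (9.5 − 3.5)/6 = 1.
Midpoints: 4, 5, 6, 7, 8, 9.
f(4) ≈ 1.9459, f(5) ≈ 2.0794, f(6) ≈ 2.1972, f(7) ≈ 2.3026, f(8) ≈ 2.3979, f(9) ≈ 2.4849.
Sum = Δx · [f(4) + f(5) + f(6) + ...].
Sum ≈ 13.4080.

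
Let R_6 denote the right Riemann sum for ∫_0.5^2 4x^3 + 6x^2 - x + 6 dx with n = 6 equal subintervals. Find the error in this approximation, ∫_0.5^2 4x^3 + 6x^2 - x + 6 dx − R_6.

-6.890625

Exact integral: ∫_0.5^2 f(x) dx = 38.8125.
R_6 = 45.703125.
Error = 38.8125 − 45.703125 = -6.890625.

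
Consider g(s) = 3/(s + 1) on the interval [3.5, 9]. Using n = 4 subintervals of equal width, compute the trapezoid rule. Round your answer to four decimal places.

2.4139

Δs = (9 − 3.5)/4 = 1.375.
g(3.5) = 2/3, g(4.875) = 24/47, g(6.25) = 12/29, g(7.625) = 8/23, g(9) = 0.3.
T_4 = (Δs/2)·[g(s_0) + 2g(s_1) + 2g(s_2) + 2g(s_3) + g(s_4)].
Sum ≈ 2.4139.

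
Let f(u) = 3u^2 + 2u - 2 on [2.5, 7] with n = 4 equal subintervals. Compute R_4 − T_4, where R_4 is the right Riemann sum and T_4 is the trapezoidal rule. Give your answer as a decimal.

R_4 = 441.17578125.
T_4 = 363.97265625.
R_4 − T_4 = 77.203125.

77.203125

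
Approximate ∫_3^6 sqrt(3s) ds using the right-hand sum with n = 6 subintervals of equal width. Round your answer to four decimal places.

11.2782

Δs = (6 − 3)/6 = 0.5.
Right endpoints: 3.5, 4, 4.5, 5, 5.5, 6.
f(3.5) ≈ 3.2404, f(4) ≈ 3.4641, f(4.5) ≈ 3.6742, f(5) ≈ 3.8730, f(5.5) ≈ 4.0620, f(6) ≈ 4.2426.
Sum = Δs · [f(3.5) + f(4) + f(4.5) + ...].
Sum ≈ 11.2782.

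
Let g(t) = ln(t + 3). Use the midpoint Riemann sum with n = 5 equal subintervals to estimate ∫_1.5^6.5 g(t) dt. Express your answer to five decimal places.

9.62377

Δt = (6.5 − 1.5)/5 = 1.
Midpoints: 2, 3, 4, 5, 6.
g(2) ≈ 1.60944, g(3) ≈ 1.79176, g(4) ≈ 1.94591, g(5) ≈ 2.07944, g(6) ≈ 2.19722.
Sum = Δt · [g(2) + g(3) + g(4) + g(5) + g(6)].
Sum ≈ 9.62377.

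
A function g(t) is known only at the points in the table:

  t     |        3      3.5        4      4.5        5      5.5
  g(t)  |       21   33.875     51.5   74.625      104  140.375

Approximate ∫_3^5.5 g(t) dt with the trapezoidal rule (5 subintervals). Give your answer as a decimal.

Δt = 0.5.
T_5 = (0.5/2)·[21 + 2·33.875 + 2·51.5 + 2·74.625 + 2·104 + 140.375] = 172.34375.

172.34375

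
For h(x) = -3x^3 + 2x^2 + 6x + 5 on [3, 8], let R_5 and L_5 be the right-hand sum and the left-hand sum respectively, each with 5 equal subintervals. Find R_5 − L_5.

R_5 = -3195.
L_5 = -1880.
R_5 − L_5 = -1315.

-1315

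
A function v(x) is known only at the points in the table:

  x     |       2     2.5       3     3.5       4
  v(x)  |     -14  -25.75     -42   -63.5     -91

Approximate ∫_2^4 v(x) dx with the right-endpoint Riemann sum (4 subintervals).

-111.125

Δx = 0.5.
Sum = 0.5·[(-25.75) + (-42) + (-63.5) + (-91)] = -111.125.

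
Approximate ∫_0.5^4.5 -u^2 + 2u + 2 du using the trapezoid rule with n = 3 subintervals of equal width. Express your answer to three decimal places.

-3.519

Δu = (4.5 − 0.5)/3 = 4/3.
f(0.5) = 2.75, f(11/6) = 83/36, f(19/6) = -61/36, f(4.5) = -9.25.
T_3 = (Δu/2)·[f(u_0) + 2f(u_1) + 2f(u_2) + f(u_3)].
Sum ≈ -3.519.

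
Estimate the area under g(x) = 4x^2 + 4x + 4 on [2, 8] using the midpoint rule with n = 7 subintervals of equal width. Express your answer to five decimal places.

Δx = (8 − 2)/7 = 6/7.
Midpoints: 17/7, 23/7, 29/7, 5, 41/7, 47/7, 53/7.
g(17/7) = 1828/49, g(23/7) = 2956/49, g(29/7) = 4372/49, g(5) = 124, g(41/7) = 8068/49, g(47/7) = 10348/49, g(53/7) = 12916/49.
Sum = Δx · [g(17/7) + g(23/7) + g(29/7) + ...].
Sum ≈ 814.53061.

814.53061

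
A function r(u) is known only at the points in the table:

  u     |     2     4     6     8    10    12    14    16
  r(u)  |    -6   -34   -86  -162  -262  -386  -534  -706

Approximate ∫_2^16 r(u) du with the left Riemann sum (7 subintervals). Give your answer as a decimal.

-2940

Δu = 2.
Sum = 2·[(-6) + (-34) + (-86) + (-162) + (-262) + (-386) + (-534)] = -2940.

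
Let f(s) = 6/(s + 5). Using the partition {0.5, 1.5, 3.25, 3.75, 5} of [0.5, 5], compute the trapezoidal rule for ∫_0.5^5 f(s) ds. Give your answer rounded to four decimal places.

3.6079

Subinterval widths: 1, 1.75, 0.5, 1.25.
f(0.5) = 12/11, f(1.5) = 12/13, f(3.25) = 8/11, f(3.75) = 24/35, f(5) = 0.6.
On each subinterval the trapezoid contributes (Δs_i/2)·[f(s_{i-1}) + f(s_i)].
Sum ≈ 3.6079.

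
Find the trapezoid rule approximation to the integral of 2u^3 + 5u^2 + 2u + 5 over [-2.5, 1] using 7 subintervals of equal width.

Δu = (1 − (-2.5))/7 = 0.5.
f(-2.5) = 0, f(-2) = 5, f(-1.5) = 6.5, f(-1) = 6, f(-0.5) = 5, f(0) = 5, f(0.5) = 7.5, f(1) = 14.
T_7 = (Δu/2)·[f(u_0) + 2f(u_1) + ... + 2f(u_{6}) + f(u_7)].
Sum = 21.

21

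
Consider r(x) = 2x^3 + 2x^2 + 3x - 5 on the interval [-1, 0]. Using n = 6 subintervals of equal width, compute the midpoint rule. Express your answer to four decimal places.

Δx = (0 − (-1))/6 = 1/6.
Midpoints: -11/12, -0.75, -7/12, -5/12, -0.25, -1/12.
r(-11/12) = -6575/864, r(-0.75) = -6.96875, r(-7/12) = -5587/864, r(-5/12) = -5225/864, r(-0.25) = -5.65625, r(-1/12) = -4525/864.
Sum = Δx · [r(-11/12) + r(-0.75) + r(-7/12) + ...].
Sum ≈ -6.3310.

-6.3310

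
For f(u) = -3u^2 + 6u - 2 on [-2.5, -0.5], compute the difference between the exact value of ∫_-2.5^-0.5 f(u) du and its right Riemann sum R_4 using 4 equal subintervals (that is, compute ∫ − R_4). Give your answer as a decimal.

-7.25

Exact integral: ∫_-2.5^-0.5 f(u) du = -37.5.
R_4 = -30.25.
Error = -37.5 − (-30.25) = -7.25.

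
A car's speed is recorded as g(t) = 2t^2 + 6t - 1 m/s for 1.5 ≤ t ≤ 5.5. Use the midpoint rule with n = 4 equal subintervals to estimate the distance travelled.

188

Δt = (5.5 − 1.5)/4 = 1.
Midpoints: 2, 3, 4, 5.
g(2) = 19, g(3) = 35, g(4) = 55, g(5) = 79.
Sum = Δt · [g(2) + g(3) + g(4) + g(5)].
Sum = 188.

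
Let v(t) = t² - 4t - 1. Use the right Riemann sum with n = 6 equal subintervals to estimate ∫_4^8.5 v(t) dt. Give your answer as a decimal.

81.140625

Δt = (8.5 − 4)/6 = 0.75.
Right endpoints: 4.75, 5.5, 6.25, 7, 7.75, 8.5.
v(4.75) = 2.5625, v(5.5) = 7.25, v(6.25) = 13.0625, v(7) = 20, v(7.75) = 28.0625, v(8.5) = 37.25.
Sum = Δt · [v(4.75) + v(5.5) + v(6.25) + ...].
Sum = 81.140625.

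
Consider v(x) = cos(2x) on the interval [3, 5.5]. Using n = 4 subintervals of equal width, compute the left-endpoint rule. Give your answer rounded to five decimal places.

Δx = (5.5 − 3)/4 = 0.625.
Left endpoints: 3, 3.625, 4.25, 4.875.
v(3) ≈ 0.96017, v(3.625) ≈ 0.56792, v(4.25) ≈ -0.60201, v(4.875) ≈ -0.94758.
Sum = Δx · [v(3) + v(3.625) + v(4.25) + v(4.875)].
Sum ≈ -0.01344.

-0.01344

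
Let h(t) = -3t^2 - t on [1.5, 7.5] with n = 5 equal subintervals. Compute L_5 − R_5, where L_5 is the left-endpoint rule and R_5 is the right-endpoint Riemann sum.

L_5 = -349.02.
R_5 = -550.62.
L_5 − R_5 = 201.6.

201.6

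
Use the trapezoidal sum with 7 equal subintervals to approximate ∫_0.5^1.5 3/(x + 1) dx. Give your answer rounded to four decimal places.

Δx = (1.5 − 0.5)/7 = 1/7.
f(0.5) = 2, f(9/14) = 42/23, f(11/14) = 1.68, f(13/14) = 14/9, f(15/14) = 42/29, f(17/14) = 42/31, f(19/14) = 14/11, f(1.5) = 1.2.
T_7 = (Δx/2)·[f(x_0) + 2f(x_1) + ... + 2f(x_{6}) + f(x_7)].
Sum ≈ 1.5339.

1.5339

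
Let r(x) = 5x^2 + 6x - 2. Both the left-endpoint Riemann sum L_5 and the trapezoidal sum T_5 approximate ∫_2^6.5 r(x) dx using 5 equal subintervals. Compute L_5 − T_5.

-98.2125

L_5 = 454.95.
T_5 = 553.1625.
L_5 − T_5 = -98.2125.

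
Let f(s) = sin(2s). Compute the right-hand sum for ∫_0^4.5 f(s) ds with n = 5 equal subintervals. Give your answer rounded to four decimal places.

Δs = (4.5 − 0)/5 = 0.9.
Right endpoints: 0.9, 1.8, 2.7, 3.6, 4.5.
f(0.9) ≈ 0.9738, f(1.8) ≈ -0.4425, f(2.7) ≈ -0.7728, f(3.6) ≈ 0.7937, f(4.5) ≈ 0.4121.
Sum = Δs · [f(0.9) + f(1.8) + f(2.7) + f(3.6) + f(4.5)].
Sum ≈ 0.8679.

0.8679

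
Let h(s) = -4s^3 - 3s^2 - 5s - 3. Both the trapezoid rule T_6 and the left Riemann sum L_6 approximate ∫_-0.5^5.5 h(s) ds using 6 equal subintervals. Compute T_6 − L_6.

T_6 = -1207.5.
L_6 = -814.5.
T_6 − L_6 = -393.

-393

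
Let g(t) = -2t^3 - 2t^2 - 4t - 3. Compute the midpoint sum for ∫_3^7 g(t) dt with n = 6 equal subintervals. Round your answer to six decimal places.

Δt = (7 − 3)/6 = 2/3.
Midpoints: 10/3, 4, 14/3, 16/3, 6, 20/3.
g(10/3) = -3041/27, g(4) = -179, g(14/3) = -7249/27, g(16/3) = -10385/27, g(6) = -531, g(20/3) = -19201/27.
Sum = Δt · [g(10/3) + g(4) + g(14/3) + ...].
Sum ≈ -1457.925926.

-1457.925926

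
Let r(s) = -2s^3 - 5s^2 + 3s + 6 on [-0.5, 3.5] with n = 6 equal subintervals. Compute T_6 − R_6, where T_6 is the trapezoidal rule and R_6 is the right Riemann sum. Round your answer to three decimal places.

44.667

T_6 ≈ -108.81481.
R_6 ≈ -153.48148.
T_6 − R_6 ≈ 44.667.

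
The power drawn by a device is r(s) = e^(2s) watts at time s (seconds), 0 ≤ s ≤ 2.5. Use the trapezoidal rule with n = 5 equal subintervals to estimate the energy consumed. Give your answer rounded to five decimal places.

Δs = (2.5 − 0)/5 = 0.5.
r(0) ≈ 1.00000, r(0.5) ≈ 2.71828, r(1) ≈ 7.38906, r(1.5) ≈ 20.08554, r(2) ≈ 54.59815, r(2.5) ≈ 148.41316.
T_5 = (Δs/2)·[r(s_0) + 2r(s_1) + ... + 2r(s_{4}) + r(s_5)].
Sum ≈ 79.74880.

79.74880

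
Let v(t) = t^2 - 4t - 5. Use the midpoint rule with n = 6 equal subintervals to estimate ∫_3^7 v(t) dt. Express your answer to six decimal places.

Δt = (7 − 3)/6 = 2/3.
Midpoints: 10/3, 4, 14/3, 16/3, 6, 20/3.
v(10/3) = -65/9, v(4) = -5, v(14/3) = -17/9, v(16/3) = 19/9, v(6) = 7, v(20/3) = 115/9.
Sum = Δt · [v(10/3) + v(4) + v(14/3) + ...].
Sum ≈ 5.185185.

5.185185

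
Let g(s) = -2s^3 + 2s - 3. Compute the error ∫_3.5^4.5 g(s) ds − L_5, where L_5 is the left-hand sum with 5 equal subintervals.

-9.29

Exact integral: ∫_3.5^4.5 g(s) ds = -125.
L_5 = -115.71.
Error = -125 − (-115.71) = -9.29.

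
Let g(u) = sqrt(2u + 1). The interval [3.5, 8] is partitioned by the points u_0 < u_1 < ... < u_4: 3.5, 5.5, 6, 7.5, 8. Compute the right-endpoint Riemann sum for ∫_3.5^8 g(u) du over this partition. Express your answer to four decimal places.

Subinterval widths: 2, 0.5, 1.5, 0.5.
Right endpoints: 5.5, 6, 7.5, 8.
g(5.5) ≈ 3.4641, g(6) ≈ 3.6056, g(7.5) ≈ 4.0000, g(8) ≈ 4.1231.
Sum = Σ Δu_i · g(u_i).
Sum ≈ 16.7925.

16.7925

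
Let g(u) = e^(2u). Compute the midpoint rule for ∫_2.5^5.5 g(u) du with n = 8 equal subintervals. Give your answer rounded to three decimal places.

29174.268

Δu = (5.5 − 2.5)/8 = 0.375.
Midpoints: 2.6875, 3.0625, 3.4375, 3.8125, 4.1875, 4.5625, 4.9375, 5.3125.
g(2.6875) ≈ 215.940, g(3.0625) ≈ 457.145, g(3.4375) ≈ 967.775, g(3.8125) ≈ 2048.780, g(4.1875) ≈ 4337.268, g(4.5625) ≈ 9181.997, g(4.9375) ≈ 19438.288, g(5.3125) ≈ 41150.856.
Sum = Δu · [g(2.6875) + g(3.0625) + g(3.4375) + ...].
Sum ≈ 29174.268.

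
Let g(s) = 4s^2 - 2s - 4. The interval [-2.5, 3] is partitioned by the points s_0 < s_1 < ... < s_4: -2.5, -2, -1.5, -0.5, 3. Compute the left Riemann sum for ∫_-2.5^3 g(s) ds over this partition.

Subinterval widths: 0.5, 0.5, 1, 3.5.
Left endpoints: -2.5, -2, -1.5, -0.5.
g(-2.5) = 26, g(-2) = 16, g(-1.5) = 8, g(-0.5) = -2.
Sum = Σ Δs_i · g(s_i).
Sum = 22.

22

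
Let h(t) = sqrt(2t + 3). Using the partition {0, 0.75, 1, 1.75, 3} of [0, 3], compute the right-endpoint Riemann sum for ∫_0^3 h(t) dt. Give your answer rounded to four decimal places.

7.8121

Subinterval widths: 0.75, 0.25, 0.75, 1.25.
Right endpoints: 0.75, 1, 1.75, 3.
h(0.75) ≈ 2.1213, h(1) ≈ 2.2361, h(1.75) ≈ 2.5495, h(3) ≈ 3.0000.
Sum = Σ Δt_i · h(t_i).
Sum ≈ 7.8121.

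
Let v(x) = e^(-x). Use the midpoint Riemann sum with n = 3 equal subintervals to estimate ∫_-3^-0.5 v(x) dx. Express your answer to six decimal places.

Δx = (-0.5 − (-3))/3 = 5/6.
Midpoints: -31/12, -1.75, -11/12.
v(-31/12) ≈ 13.241202, v(-1.75) ≈ 5.754603, v(-11/12) ≈ 2.500940.
Sum = Δx · [v(-31/12) + v(-1.75) + v(-11/12)].
Sum ≈ 17.913954.

17.913954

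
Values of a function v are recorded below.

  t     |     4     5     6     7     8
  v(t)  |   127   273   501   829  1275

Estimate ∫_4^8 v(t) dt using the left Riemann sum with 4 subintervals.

Δt = 1.
Sum = 1·[127 + 273 + 501 + 829] = 1730.

1730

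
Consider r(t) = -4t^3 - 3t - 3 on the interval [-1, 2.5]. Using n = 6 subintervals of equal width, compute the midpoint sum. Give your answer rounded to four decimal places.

Δt = (2.5 − (-1))/6 = 7/12.
Midpoints: -17/24, -0.125, 11/24, 25/24, 1.625, 53/24.
r(-17/24) = 1889/3456, r(-0.125) = -2.6171875, r(11/24) = -16451/3456, r(25/24) = -36793/3456, r(1.625) = -25.0390625, r(53/24) = -182141/3456.
Sum = Δt · [r(-17/24) + r(-0.125) + r(11/24) + ...].
Sum ≈ -55.5443.

-55.5443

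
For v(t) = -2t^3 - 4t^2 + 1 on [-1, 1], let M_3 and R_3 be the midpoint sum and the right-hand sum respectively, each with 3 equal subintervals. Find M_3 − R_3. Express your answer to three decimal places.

M_3 ≈ -0.37037.
R_3 ≈ -2.59259.
M_3 − R_3 ≈ 2.222.

2.222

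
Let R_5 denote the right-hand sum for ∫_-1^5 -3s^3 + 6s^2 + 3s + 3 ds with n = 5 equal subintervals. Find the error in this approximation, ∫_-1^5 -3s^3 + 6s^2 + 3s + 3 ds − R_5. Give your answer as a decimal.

Exact integral: ∫_-1^5 f(s) ds = -162.
R_5 = -308.88.
Error = -162 − (-308.88) = 146.88.

146.88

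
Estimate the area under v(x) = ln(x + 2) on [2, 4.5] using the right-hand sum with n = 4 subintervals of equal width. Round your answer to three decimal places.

Δx = (4.5 − 2)/4 = 0.625.
Right endpoints: 2.625, 3.25, 3.875, 4.5.
v(2.625) ≈ 1.531, v(3.25) ≈ 1.658, v(3.875) ≈ 1.771, v(4.5) ≈ 1.872.
Sum = Δx · [v(2.625) + v(3.25) + v(3.875) + v(4.5)].
Sum ≈ 4.270.

4.270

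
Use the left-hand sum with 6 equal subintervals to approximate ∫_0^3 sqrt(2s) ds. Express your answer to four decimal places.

4.1912

Δs = (3 − 0)/6 = 0.5.
Left endpoints: 0, 0.5, 1, 1.5, 2, 2.5.
f(0) ≈ 0.0000, f(0.5) ≈ 1.0000, f(1) ≈ 1.4142, f(1.5) ≈ 1.7321, f(2) ≈ 2.0000, f(2.5) ≈ 2.2361.
Sum = Δs · [f(0) + f(0.5) + f(1) + ...].
Sum ≈ 4.1912.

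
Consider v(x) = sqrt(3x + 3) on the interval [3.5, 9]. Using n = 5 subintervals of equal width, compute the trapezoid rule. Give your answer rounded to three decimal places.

Δx = (9 − 3.5)/5 = 1.1.
v(3.5) ≈ 3.674, v(4.6) ≈ 4.099, v(5.7) ≈ 4.483, v(6.8) ≈ 4.837, v(7.9) ≈ 5.167, v(9) ≈ 5.477.
T_5 = (Δx/2)·[v(x_0) + 2v(x_1) + ... + 2v(x_{4}) + v(x_5)].
Sum ≈ 25.479.

25.479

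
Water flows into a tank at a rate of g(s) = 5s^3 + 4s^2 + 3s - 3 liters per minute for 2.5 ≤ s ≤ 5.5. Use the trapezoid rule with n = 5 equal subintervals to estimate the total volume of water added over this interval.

1334.52

Δs = (5.5 − 2.5)/5 = 0.6.
g(2.5) = 107.625, g(3.1) = 193.695, g(3.7) = 316.125, g(4.3) = 481.395, g(4.9) = 695.985, g(5.5) = 966.375.
T_5 = (Δs/2)·[g(s_0) + 2g(s_1) + ... + 2g(s_{4}) + g(s_5)].
Sum = 1334.52.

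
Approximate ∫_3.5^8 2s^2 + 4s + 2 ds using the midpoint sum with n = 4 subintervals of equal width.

Δs = (8 − 3.5)/4 = 1.125.
Midpoints: 4.0625, 5.1875, 6.3125, 7.4375.
f(4.0625) = 51.2578125, f(5.1875) = 76.5703125, f(6.3125) = 106.9453125, f(7.4375) = 142.3828125.
Sum = Δs · [f(4.0625) + f(5.1875) + f(6.3125) + f(7.4375)].
Sum = 424.30078125.

424.30078125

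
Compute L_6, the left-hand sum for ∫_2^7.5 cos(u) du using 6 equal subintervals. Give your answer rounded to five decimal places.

-0.32294

Δu = (7.5 − 2)/6 = 11/12.
Left endpoints: 2, 35/12, 23/6, 4.75, 17/3, 79/12.
f(2) ≈ -0.41615, f(35/12) ≈ -0.97481, f(23/6) ≈ -0.77014, f(4.75) ≈ 0.03760, f(17/3) ≈ 0.81590, f(79/12) ≈ 0.95529.
Sum = Δu · [f(2) + f(35/12) + f(23/6) + ...].
Sum ≈ -0.32294.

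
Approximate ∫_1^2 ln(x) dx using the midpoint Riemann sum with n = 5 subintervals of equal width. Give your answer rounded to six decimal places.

Δx = (2 − 1)/5 = 0.2.
Midpoints: 1.1, 1.3, 1.5, 1.7, 1.9.
f(1.1) ≈ 0.095310, f(1.3) ≈ 0.262364, f(1.5) ≈ 0.405465, f(1.7) ≈ 0.530628, f(1.9) ≈ 0.641854.
Sum = Δx · [f(1.1) + f(1.3) + f(1.5) + f(1.7) + f(1.9)].
Sum ≈ 0.387124.

0.387124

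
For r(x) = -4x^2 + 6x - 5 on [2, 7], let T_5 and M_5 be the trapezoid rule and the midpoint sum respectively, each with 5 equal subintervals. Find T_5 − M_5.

-5

T_5 = -340.
M_5 = -335.
T_5 − M_5 = -5.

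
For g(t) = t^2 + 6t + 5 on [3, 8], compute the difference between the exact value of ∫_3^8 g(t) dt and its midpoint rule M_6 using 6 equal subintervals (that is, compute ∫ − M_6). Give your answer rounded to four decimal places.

0.2894

Exact integral: ∫_3^8 g(t) dt ≈ 351.666667.
M_6 ≈ 351.377315.
Error ≈ 351.666667 − 351.377315 ≈ 0.2894.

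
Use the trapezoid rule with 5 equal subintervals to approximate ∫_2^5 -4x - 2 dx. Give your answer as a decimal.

Δx = (5 − 2)/5 = 0.6.
f(2) = -10, f(2.6) = -12.4, f(3.2) = -14.8, f(3.8) = -17.2, f(4.4) = -19.6, f(5) = -22.
T_5 = (Δx/2)·[f(x_0) + 2f(x_1) + ... + 2f(x_{4}) + f(x_5)].
Sum = -48.

-48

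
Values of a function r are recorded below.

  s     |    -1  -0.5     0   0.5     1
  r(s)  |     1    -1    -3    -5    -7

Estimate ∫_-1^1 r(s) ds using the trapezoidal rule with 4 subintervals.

Δs = 0.5.
T_4 = (0.5/2)·[1 + 2·(-1) + 2·(-3) + 2·(-5) + (-7)] = -6.

-6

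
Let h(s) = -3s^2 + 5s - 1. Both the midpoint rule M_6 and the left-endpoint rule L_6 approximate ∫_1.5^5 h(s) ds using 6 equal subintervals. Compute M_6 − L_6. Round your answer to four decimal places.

M_6 ≈ -67.952257.
L_6 ≈ -54.043403.
M_6 − L_6 ≈ -13.9089.

-13.9089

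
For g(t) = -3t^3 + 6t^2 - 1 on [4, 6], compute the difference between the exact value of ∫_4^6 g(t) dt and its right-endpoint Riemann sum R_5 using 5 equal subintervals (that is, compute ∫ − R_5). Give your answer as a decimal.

69.28

Exact integral: ∫_4^6 g(t) dt = -478.
R_5 = -547.28.
Error = -478 − (-547.28) = 69.28.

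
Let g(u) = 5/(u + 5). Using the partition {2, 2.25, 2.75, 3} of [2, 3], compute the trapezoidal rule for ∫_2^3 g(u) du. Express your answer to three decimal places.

0.668

Subinterval widths: 0.25, 0.5, 0.25.
g(2) = 5/7, g(2.25) = 20/29, g(2.75) = 20/31, g(3) = 0.625.
On each subinterval the trapezoid contributes (Δu_i/2)·[g(u_{i-1}) + g(u_i)].
Sum ≈ 0.668.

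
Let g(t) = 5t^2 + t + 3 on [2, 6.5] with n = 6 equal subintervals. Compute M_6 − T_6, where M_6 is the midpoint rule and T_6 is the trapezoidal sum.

-3.1640625

M_6 = 475.9453125.
T_6 = 479.109375.
M_6 − T_6 = -3.1640625.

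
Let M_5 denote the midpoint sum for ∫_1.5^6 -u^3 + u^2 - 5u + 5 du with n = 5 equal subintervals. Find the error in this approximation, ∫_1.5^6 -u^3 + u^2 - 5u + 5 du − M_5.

-3.1134375

Exact integral: ∫_1.5^6 f(u) du = -313.734375.
M_5 = -310.6209375.
Error = -313.734375 − (-310.6209375) = -3.1134375.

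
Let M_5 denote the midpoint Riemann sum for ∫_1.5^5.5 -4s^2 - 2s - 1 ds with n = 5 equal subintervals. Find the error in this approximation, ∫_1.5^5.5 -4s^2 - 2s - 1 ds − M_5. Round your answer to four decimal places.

Exact integral: ∫_1.5^5.5 f(s) ds ≈ -249.333333.
M_5 = -248.48.
Error ≈ -249.333333 − (-248.48) ≈ -0.8533.

-0.8533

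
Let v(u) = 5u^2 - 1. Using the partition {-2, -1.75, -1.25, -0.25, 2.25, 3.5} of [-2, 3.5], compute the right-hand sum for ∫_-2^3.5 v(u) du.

Subinterval widths: 0.25, 0.5, 1, 2.5, 1.25.
Right endpoints: -1.75, -1.25, -0.25, 2.25, 3.5.
v(-1.75) = 14.3125, v(-1.25) = 6.8125, v(-0.25) = -0.6875, v(2.25) = 24.3125, v(3.5) = 60.25.
Sum = Σ Δu_i · v(u_i).
Sum = 142.390625.

142.390625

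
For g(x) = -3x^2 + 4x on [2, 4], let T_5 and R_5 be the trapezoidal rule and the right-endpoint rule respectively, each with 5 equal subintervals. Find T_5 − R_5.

5.6

T_5 = -32.16.
R_5 = -37.76.
T_5 − R_5 = 5.6.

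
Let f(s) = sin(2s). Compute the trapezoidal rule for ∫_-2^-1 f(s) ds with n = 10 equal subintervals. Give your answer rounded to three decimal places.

-0.118

Δs = (-1 − (-2))/10 = 0.1.
f(-2) ≈ 0.757, f(-1.9) ≈ 0.612, f(-1.8) ≈ 0.443, f(-1.7) ≈ 0.256, f(-1.6) ≈ 0.058, f(-1.5) ≈ -0.141, f(-1.4) ≈ -0.335, f(-1.3) ≈ -0.516, f(-1.2) ≈ -0.675, f(-1.1) ≈ -0.808, f(-1) ≈ -0.909.
T_10 = (Δs/2)·[f(s_0) + 2f(s_1) + ... + 2f(s_{9}) + f(s_10)].
Sum ≈ -0.118.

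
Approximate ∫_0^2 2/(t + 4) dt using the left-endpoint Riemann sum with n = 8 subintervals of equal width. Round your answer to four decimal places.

Δt = (2 − 0)/8 = 0.25.
Left endpoints: 0, 0.25, 0.5, 0.75, 1, 1.25, 1.5, 1.75.
f(0) = 0.5, f(0.25) = 8/17, f(0.5) = 4/9, f(0.75) = 8/19, f(1) = 0.4, f(1.25) = 8/21, f(1.5) = 4/11, f(1.75) = 8/23.
Sum = Δt · [f(0) + f(0.25) + f(0.5) + ...].
Sum ≈ 0.8321.

0.8321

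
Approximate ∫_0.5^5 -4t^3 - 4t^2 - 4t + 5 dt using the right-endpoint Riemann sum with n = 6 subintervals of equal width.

Δt = (5 − 0.5)/6 = 0.75.
Right endpoints: 1.25, 2, 2.75, 3.5, 4.25, 5.
f(1.25) = -14.0625, f(2) = -51, f(2.75) = -119.4375, f(3.5) = -229.5, f(4.25) = -391.3125, f(5) = -615.
Sum = Δt · [f(1.25) + f(2) + f(2.75) + ...].
Sum = -1065.234375.

-1065.234375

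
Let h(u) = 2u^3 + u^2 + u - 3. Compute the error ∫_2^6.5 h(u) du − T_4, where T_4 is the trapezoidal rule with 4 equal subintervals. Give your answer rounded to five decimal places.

Exact integral: ∫_2^6.5 h(u) du = 979.03125.
T_4 ≈ 1004.1855469.
Error ≈ 979.03125 − 1004.1855469 ≈ -25.15430.

-25.15430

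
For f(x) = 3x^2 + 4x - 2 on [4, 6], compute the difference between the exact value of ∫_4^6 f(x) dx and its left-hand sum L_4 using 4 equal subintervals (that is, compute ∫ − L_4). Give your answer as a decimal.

Exact integral: ∫_4^6 f(x) dx = 188.
L_4 = 171.25.
Error = 188 − 171.25 = 16.75.

16.75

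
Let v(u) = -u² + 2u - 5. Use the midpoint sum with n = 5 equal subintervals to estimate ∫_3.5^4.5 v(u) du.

-13.08

Δu = (4.5 − 3.5)/5 = 0.2.
Midpoints: 3.6, 3.8, 4, 4.2, 4.4.
v(3.6) = -10.76, v(3.8) = -11.84, v(4) = -13, v(4.2) = -14.24, v(4.4) = -15.56.
Sum = Δu · [v(3.6) + v(3.8) + v(4) + v(4.2) + v(4.4)].
Sum = -13.08.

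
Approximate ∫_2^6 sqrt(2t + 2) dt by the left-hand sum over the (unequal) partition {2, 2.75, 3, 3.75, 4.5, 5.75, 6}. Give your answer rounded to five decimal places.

Subinterval widths: 0.75, 0.25, 0.75, 0.75, 1.25, 0.25.
Left endpoints: 2, 2.75, 3, 3.75, 4.5, 5.75.
f(2) ≈ 2.44949, f(2.75) ≈ 2.73861, f(3) ≈ 2.82843, f(3.75) ≈ 3.08221, f(4.5) ≈ 3.31662, f(5.75) ≈ 3.67423.
Sum = Σ Δt_i · f(t_i).
Sum ≈ 12.01909.

12.01909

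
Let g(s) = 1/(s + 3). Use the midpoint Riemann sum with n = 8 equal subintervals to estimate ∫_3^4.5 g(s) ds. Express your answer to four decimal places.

Δs = (4.5 − 3)/8 = 0.1875.
Midpoints: 3.09375, 3.28125, 3.46875, 3.65625, 3.84375, 4.03125, 4.21875, 4.40625.
g(3.09375) = 32/195, g(3.28125) = 32/201, g(3.46875) = 32/207, g(3.65625) = 32/213, g(3.84375) = 32/219, g(4.03125) = 32/225, g(4.21875) = 32/231, g(4.40625) = 32/237.
Sum = Δs · [g(3.09375) + g(3.28125) + g(3.46875) + ...].
Sum ≈ 0.2231.

0.2231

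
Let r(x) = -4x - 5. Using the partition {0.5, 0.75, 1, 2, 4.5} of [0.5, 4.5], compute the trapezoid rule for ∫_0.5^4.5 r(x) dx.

-60

Subinterval widths: 0.25, 0.25, 1, 2.5.
r(0.5) = -7, r(0.75) = -8, r(1) = -9, r(2) = -13, r(4.5) = -23.
On each subinterval the trapezoid contributes (Δx_i/2)·[r(x_{i-1}) + r(x_i)].
Sum = -60.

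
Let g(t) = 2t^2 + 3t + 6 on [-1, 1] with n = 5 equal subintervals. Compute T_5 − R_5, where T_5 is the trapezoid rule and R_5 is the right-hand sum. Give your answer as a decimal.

-1.2

T_5 = 13.44.
R_5 = 14.64.
T_5 − R_5 = -1.2.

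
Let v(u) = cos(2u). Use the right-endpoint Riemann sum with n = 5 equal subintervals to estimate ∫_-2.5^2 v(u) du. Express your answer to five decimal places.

-1.03447

Δu = (2 − (-2.5))/5 = 0.9.
Right endpoints: -1.6, -0.7, 0.2, 1.1, 2.
v(-1.6) ≈ -0.99829, v(-0.7) ≈ 0.16997, v(0.2) ≈ 0.92106, v(1.1) ≈ -0.58850, v(2) ≈ -0.65364.
Sum = Δu · [v(-1.6) + v(-0.7) + v(0.2) + v(1.1) + v(2)].
Sum ≈ -1.03447.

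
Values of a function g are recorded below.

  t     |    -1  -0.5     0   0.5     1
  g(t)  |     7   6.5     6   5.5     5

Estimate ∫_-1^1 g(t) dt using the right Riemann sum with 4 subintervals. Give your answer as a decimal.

11.5

Δt = 0.5.
Sum = 0.5·[6.5 + 6 + 5.5 + 5] = 11.5.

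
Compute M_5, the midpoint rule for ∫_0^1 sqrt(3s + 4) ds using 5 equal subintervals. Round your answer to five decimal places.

2.33814

Δs = (1 − 0)/5 = 0.2.
Midpoints: 0.1, 0.3, 0.5, 0.7, 0.9.
f(0.1) ≈ 2.07364, f(0.3) ≈ 2.21359, f(0.5) ≈ 2.34521, f(0.7) ≈ 2.46982, f(0.9) ≈ 2.58844.
Sum = Δs · [f(0.1) + f(0.3) + f(0.5) + f(0.7) + f(0.9)].
Sum ≈ 2.33814.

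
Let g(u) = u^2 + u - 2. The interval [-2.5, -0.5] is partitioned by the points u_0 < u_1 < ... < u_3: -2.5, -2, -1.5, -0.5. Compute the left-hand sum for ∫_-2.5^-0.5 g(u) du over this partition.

-0.375

Subinterval widths: 0.5, 0.5, 1.
Left endpoints: -2.5, -2, -1.5.
g(-2.5) = 1.75, g(-2) = 0, g(-1.5) = -1.25.
Sum = Σ Δu_i · g(u_i).
Sum = -0.375.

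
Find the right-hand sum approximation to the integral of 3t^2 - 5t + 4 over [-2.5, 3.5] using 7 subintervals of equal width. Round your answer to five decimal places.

64.56122

Δt = (3.5 − (-2.5))/7 = 6/7.
Right endpoints: -23/14, -11/14, 1/14, 13/14, 25/14, 37/14, 3.5.
f(-23/14) = 3981/196, f(-11/14) = 1917/196, f(1/14) = 717/196, f(13/14) = 381/196, f(25/14) = 909/196, f(37/14) = 2301/196, f(3.5) = 23.25.
Sum = Δt · [f(-23/14) + f(-11/14) + f(1/14) + ...].
Sum ≈ 64.56122.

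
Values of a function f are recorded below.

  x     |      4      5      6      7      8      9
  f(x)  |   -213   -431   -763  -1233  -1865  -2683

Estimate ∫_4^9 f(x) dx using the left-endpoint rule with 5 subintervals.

Δx = 1.
Sum = 1·[(-213) + (-431) + (-763) + (-1233) + (-1865)] = -4505.

-4505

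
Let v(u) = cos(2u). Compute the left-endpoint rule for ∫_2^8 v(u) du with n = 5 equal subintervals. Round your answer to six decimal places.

0.291789

Δu = (8 − 2)/5 = 1.2.
Left endpoints: 2, 3.2, 4.4, 5.6, 6.8.
v(2) ≈ -0.653644, v(3.2) ≈ 0.993185, v(4.4) ≈ -0.811093, v(5.6) ≈ 0.203005, v(6.8) ≈ 0.511704.
Sum = Δu · [v(2) + v(3.2) + v(4.4) + v(5.6) + v(6.8)].
Sum ≈ 0.291789.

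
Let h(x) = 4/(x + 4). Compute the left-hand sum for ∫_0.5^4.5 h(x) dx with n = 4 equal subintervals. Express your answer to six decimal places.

Δx = (4.5 − 0.5)/4 = 1.
Left endpoints: 0.5, 1.5, 2.5, 3.5.
h(0.5) = 8/9, h(1.5) = 8/11, h(2.5) = 8/13, h(3.5) = 8/15.
Sum = Δx · [h(0.5) + h(1.5) + h(2.5) + h(3.5)].
Sum ≈ 2.764880.

2.764880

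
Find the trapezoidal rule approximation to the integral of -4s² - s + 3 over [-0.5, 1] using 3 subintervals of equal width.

Δs = (1 − (-0.5))/3 = 0.5.
f(-0.5) = 2.5, f(0) = 3, f(0.5) = 1.5, f(1) = -2.
T_3 = (Δs/2)·[f(s_0) + 2f(s_1) + 2f(s_2) + f(s_3)].
Sum = 2.375.

2.375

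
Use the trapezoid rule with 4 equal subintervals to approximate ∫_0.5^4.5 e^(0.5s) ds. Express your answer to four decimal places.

Δs = (4.5 − 0.5)/4 = 1.
f(0.5) ≈ 1.2840, f(1.5) ≈ 2.1170, f(2.5) ≈ 3.4903, f(3.5) ≈ 5.7546, f(4.5) ≈ 9.4877.
T_4 = (Δs/2)·[f(s_0) + 2f(s_1) + 2f(s_2) + 2f(s_3) + f(s_4)].
Sum ≈ 16.7478.

16.7478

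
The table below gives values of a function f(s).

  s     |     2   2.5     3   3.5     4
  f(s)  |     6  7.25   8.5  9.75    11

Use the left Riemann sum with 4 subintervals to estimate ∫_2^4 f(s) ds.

15.75

Δs = 0.5.
Sum = 0.5·[6 + 7.25 + 8.5 + 9.75] = 15.75.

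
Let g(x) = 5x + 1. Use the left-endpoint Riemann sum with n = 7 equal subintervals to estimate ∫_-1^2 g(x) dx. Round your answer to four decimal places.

Δx = (2 − (-1))/7 = 3/7.
Left endpoints: -1, -4/7, -1/7, 2/7, 5/7, 8/7, 11/7.
g(-1) = -4, g(-4/7) = -13/7, g(-1/7) = 2/7, g(2/7) = 17/7, g(5/7) = 32/7, g(8/7) = 47/7, g(11/7) = 62/7.
Sum = Δx · [g(-1) + g(-4/7) + g(-1/7) + ...].
Sum ≈ 7.2857.

7.2857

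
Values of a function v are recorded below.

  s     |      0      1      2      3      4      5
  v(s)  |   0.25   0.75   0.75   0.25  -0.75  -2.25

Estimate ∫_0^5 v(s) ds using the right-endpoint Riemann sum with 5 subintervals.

-1.25

Δs = 1.
Sum = 1·[0.75 + 0.75 + 0.25 + (-0.75) + (-2.25)] = -1.25.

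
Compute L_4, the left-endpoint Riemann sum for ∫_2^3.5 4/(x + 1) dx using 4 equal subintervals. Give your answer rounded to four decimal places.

1.7081

Δx = (3.5 − 2)/4 = 0.375.
Left endpoints: 2, 2.375, 2.75, 3.125.
f(2) = 4/3, f(2.375) = 32/27, f(2.75) = 16/15, f(3.125) = 32/33.
Sum = Δx · [f(2) + f(2.375) + f(2.75) + f(3.125)].
Sum ≈ 1.7081.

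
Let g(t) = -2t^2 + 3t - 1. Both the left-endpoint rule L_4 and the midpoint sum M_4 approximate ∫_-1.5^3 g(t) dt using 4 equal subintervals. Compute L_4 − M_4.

L_4 = -16.5234375.
M_4 = -13.67578125.
L_4 − M_4 = -2.84765625.

-2.84765625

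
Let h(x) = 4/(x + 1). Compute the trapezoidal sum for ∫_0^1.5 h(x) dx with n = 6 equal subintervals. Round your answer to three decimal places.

Δx = (1.5 − 0)/6 = 0.25.
h(0) = 4, h(0.25) = 3.2, h(0.5) = 8/3, h(0.75) = 16/7, h(1) = 2, h(1.25) = 16/9, h(1.5) = 1.6.
T_6 = (Δx/2)·[h(x_0) + 2h(x_1) + ... + 2h(x_{5}) + h(x_6)].
Sum ≈ 3.683.

3.683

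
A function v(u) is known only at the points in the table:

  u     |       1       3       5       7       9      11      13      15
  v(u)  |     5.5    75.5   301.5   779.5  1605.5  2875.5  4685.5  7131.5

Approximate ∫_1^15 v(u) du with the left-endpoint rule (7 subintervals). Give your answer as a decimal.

20657

Δu = 2.
Sum = 2·[5.5 + 75.5 + 301.5 + 779.5 + 1605.5 + 2875.5 + 4685.5] = 20657.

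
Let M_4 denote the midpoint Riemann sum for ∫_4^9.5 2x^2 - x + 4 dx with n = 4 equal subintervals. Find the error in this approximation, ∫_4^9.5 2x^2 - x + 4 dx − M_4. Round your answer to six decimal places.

Exact integral: ∫_4^9.5 f(x) dx ≈ 513.79166667.
M_4 = 512.05859375.
Error ≈ 513.79166667 − 512.05859375 ≈ 1.733073.

1.733073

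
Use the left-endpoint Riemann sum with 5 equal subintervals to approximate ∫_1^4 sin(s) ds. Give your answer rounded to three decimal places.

1.637

Δs = (4 − 1)/5 = 0.6.
Left endpoints: 1, 1.6, 2.2, 2.8, 3.4.
f(1) ≈ 0.841, f(1.6) ≈ 1.000, f(2.2) ≈ 0.808, f(2.8) ≈ 0.335, f(3.4) ≈ -0.256.
Sum = Δs · [f(1) + f(1.6) + f(2.2) + f(2.8) + f(3.4)].
Sum ≈ 1.637.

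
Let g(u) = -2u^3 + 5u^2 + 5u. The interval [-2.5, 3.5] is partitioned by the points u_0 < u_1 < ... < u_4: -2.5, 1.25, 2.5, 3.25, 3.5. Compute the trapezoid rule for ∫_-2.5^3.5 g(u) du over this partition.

130.96875

Subinterval widths: 3.75, 1.25, 0.75, 0.25.
g(-2.5) = 50, g(1.25) = 10.15625, g(2.5) = 12.5, g(3.25) = 0.40625, g(3.5) = -7.
On each subinterval the trapezoid contributes (Δu_i/2)·[g(u_{i-1}) + g(u_i)].
Sum = 130.96875.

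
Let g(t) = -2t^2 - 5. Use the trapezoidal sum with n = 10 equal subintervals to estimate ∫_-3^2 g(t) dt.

Δt = (2 − (-3))/10 = 0.5.
g(-3) = -23, g(-2.5) = -17.5, g(-2) = -13, g(-1.5) = -9.5, g(-1) = -7, g(-0.5) = -5.5, g(0) = -5, g(0.5) = -5.5, g(1) = -7, g(1.5) = -9.5, g(2) = -13.
T_10 = (Δt/2)·[g(t_0) + 2g(t_1) + ... + 2g(t_{9}) + g(t_10)].
Sum = -48.75.

-48.75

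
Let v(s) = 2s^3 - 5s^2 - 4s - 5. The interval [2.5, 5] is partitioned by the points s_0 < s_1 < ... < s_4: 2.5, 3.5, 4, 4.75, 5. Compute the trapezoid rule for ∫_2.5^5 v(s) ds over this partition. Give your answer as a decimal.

Subinterval widths: 1, 0.5, 0.75, 0.25.
v(2.5) = -15, v(3.5) = 5.5, v(4) = 27, v(4.75) = 77.53125, v(5) = 100.
On each subinterval the trapezoid contributes (Δs_i/2)·[v(s_{i-1}) + v(s_i)].
Sum = 64.765625.

64.765625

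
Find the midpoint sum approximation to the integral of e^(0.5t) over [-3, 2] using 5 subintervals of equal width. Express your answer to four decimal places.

4.9387

Δt = (2 − (-3))/5 = 1.
Midpoints: -2.5, -1.5, -0.5, 0.5, 1.5.
f(-2.5) ≈ 0.2865, f(-1.5) ≈ 0.4724, f(-0.5) ≈ 0.7788, f(0.5) ≈ 1.2840, f(1.5) ≈ 2.1170.
Sum = Δt · [f(-2.5) + f(-1.5) + f(-0.5) + f(0.5) + f(1.5)].
Sum ≈ 4.9387.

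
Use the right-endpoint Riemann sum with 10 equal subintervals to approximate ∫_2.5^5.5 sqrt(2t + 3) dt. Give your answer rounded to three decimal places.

Δt = (5.5 − 2.5)/10 = 0.3.
Right endpoints: 2.8, 3.1, 3.4, 3.7, 4, 4.3, 4.6, 4.9, 5.2, 5.5.
f(2.8) ≈ 2.933, f(3.1) ≈ 3.033, f(3.4) ≈ 3.130, f(3.7) ≈ 3.225, f(4) ≈ 3.317, f(4.3) ≈ 3.406, f(4.6) ≈ 3.493, f(4.9) ≈ 3.578, f(5.2) ≈ 3.661, f(5.5) ≈ 3.742.
Sum = Δt · [f(2.8) + f(3.1) + f(3.4) + ...].
Sum ≈ 10.055.

10.055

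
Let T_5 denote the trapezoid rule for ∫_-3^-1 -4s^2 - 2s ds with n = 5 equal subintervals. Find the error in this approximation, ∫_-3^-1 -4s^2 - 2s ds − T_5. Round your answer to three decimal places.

0.213

Exact integral: ∫_-3^-1 f(s) ds ≈ -26.66667.
T_5 = -26.88.
Error ≈ -26.66667 − (-26.88) ≈ 0.213.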